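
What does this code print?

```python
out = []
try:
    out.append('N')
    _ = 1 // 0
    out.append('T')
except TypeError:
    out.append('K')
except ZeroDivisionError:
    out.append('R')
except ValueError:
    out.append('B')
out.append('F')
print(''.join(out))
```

Execution trace: 'N' (try body) → 'R' (except ZeroDivisionError) → 'F' (after the try/except). Output: NRF

Answer: NRF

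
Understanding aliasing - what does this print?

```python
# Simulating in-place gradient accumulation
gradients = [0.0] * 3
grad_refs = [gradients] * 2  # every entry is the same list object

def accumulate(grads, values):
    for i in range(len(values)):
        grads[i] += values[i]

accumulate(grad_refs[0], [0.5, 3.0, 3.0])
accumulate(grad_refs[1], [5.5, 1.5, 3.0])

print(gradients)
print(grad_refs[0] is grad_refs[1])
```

Key concept: gradient accumulation aliasing.
Step by step:
`gradients = [0.0] * 3` → gradients = [0.0, 0.0, 0.0]
`grad_refs = [gradients] * 2` → grad_refs = [[0.0, 0.0, 0.0], [0.0, 0.0, 0.0]]
`accumulate(grad_refs[0], [0.5, 3.0, 3.0])` → gradients = [0.5, 3.0, 3.0]; grad_refs = [[0.5, 3.0, 3.0], [0.5, 3.0, 3.0]]
`accumulate(grad_refs[1], [5.5, 1.5, 3.0])` → gradients = [6.0, 4.5, 6.0]; grad_refs = [[6.0, 4.5, 6.0], [6.0, 4.5, 6.0]]
`print(gradients)` → prints [6.0, 4.5, 6.0]
`print(grad_refs[0] is grad_refs[1])` → prints True

Answer:
[6.0, 4.5, 6.0]
True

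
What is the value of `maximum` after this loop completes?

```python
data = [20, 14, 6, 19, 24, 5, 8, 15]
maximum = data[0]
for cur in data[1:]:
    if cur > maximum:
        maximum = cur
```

Maximum of [20, 14, 6, 19, 24, 5, 8, 15]
`maximum` takes the values: 20 → 24

Answer: 24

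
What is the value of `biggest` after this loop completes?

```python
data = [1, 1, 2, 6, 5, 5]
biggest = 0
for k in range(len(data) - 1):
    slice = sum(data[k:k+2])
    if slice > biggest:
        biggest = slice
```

Max sum of 2-element window in [1, 1, 2, 6, 5, 5]
`biggest` takes the values: 0 → 2 → 3 → 8 → 11

Answer: 11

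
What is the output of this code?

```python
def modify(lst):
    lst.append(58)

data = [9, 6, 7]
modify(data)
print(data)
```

Key concept: function modifies passed list.
Step by step:
`data = [9, 6, 7]` → data = [9, 6, 7]
`modify(data)` → data = [9, 6, 7, 58]
`print(data)` → prints [9, 6, 7, 58]

Answer: [9, 6, 7, 58]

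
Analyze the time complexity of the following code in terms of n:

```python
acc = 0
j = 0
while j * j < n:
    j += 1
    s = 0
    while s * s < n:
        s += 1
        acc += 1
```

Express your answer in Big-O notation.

Each loop level contributes: √n × √n. Multiplying the contributions gives O(n).

Answer: O(n)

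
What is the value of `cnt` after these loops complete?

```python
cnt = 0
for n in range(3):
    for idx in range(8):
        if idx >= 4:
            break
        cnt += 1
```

Inner breaks at 4, outer runs 3 times
`cnt` takes the values: 0 → 1 → 2 → 3 → 4 → 5 → 6 → 7 → 8 → 9 → 10 → 11 → 12

Answer: 12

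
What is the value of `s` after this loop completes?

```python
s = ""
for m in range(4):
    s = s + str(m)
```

Concatenate digits 0 to 3
`s` takes the values: "" → "0" → "01" → "012" → "0123"

Answer: "0123"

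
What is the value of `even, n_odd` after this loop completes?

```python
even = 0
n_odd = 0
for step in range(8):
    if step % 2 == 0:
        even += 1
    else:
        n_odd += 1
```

Count evens and odds in range(8)
`even, n_odd` takes the values: (0, 0) → (1, 0) → (1, 1) → (2, 1) → (2, 2) → (3, 2) → (3, 3) → (4, 3) → (4, 4)

Answer: 4, 4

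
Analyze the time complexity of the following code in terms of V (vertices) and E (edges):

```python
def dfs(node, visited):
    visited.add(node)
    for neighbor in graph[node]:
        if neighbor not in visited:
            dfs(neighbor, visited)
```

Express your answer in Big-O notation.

This is Depth-first search (recursive). Time complexity: O(V + E).

Answer: O(V + E)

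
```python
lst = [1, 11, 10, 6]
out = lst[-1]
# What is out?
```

Trace:
`lst = [1, 11, 10, 6]` → lst = [1, 11, 10, 6]
`out = lst[-1]` → out = 6
So out = 6

Answer: 6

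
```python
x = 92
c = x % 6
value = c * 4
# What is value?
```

Trace:
`x = 92` → x = 92
`c = x % 6` → c = 2
`value = c * 4` → value = 8
So value = 8

Answer: 8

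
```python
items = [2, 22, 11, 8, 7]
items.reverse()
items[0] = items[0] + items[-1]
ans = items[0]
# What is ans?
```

Trace:
`items = [2, 22, 11, 8, 7]` → items = [2, 22, 11, 8, 7]
`items.reverse()` → items = [7, 8, 11, 22, 2]
`items[0] = items[0] + items[-1]` → items = [9, 8, 11, 22, 2]
`ans = items[0]` → ans = 9
So ans = 9

Answer: 9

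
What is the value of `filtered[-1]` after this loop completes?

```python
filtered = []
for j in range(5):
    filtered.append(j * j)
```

Last element of squares 0 to 4
`filtered` takes the values: [] → [0] → [0, 1] → [0, 1, 4] → [0, 1, 4, 9] → [0, 1, 4, 9, 16]
So `filtered[-1]` = 16

Answer: 16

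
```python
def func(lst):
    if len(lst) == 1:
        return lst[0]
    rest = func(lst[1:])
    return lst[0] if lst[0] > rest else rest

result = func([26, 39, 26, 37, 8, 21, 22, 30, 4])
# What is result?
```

Recursive max over [26, 39, 26, 37, 8, 21, 22, 30, 4] = 39

Answer: 39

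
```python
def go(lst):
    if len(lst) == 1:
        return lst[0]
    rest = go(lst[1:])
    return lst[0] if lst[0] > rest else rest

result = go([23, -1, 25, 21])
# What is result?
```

Recursive max over [23, -1, 25, 21] = 25

Answer: 25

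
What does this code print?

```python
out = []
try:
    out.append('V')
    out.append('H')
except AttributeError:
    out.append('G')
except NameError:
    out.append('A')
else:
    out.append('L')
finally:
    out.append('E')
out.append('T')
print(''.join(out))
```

Execution trace: 'V' (try body) → 'H' (try body, no exception) → 'L' (else) → 'E' (finally) → 'T' (after the try/except). Output: VHLET

Answer: VHLET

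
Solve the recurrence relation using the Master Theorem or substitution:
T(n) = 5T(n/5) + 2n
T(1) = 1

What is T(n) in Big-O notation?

By Master Theorem: a=5, b=5, f(n)=2n. Since log_5(5) = 1 and f(n) = Θ(n^1), Case 2 applies. T(n) = O(n log n).

Answer: O(n log n)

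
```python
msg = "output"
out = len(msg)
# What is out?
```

Trace:
`msg = "output"` → msg = 'output'
`out = len(msg)` → out = 6
So out = 6

Answer: 6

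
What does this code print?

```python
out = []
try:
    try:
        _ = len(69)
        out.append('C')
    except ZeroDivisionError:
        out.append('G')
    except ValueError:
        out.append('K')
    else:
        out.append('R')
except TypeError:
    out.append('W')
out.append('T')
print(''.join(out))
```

Execution trace: 'W' (outer except TypeError) → 'T' (after the try/except). Output: WT

Answer: WT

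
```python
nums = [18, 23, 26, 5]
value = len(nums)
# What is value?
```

Trace:
`nums = [18, 23, 26, 5]` → nums = [18, 23, 26, 5]
`value = len(nums)` → value = 4
So value = 4

Answer: 4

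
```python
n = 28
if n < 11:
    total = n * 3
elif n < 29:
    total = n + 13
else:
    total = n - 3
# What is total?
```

Trace:
`n = 28` → n = 28
`if n < 11: ...` → n < 11 is False, n < 29 is True → total = 41
So total = 41

Answer: 41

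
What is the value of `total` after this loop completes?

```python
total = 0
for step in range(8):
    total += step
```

Sum of 0 to 7 = 28
`total` takes the values: 0 → 1 → 3 → 6 → 10 → 15 → 21 → 28

Answer: 28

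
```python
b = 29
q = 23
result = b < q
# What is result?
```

Trace:
`b = 29` → b = 29
`q = 23` → q = 23
`result = b < q` → result = False
So result = False

Answer: False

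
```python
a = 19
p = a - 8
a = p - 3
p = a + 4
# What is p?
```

Trace:
`a = 19` → a = 19
`p = a - 8` → p = 11
`a = p - 3` → a = 8
`p = a + 4` → p = 12
So p = 12

Answer: 12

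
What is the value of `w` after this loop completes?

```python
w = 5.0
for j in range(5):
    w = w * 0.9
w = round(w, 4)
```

Exponential decay: 5.0 * 0.9^5
`w` takes the values: 5.0 → 4.5 → 4.05 → 3.645 → 3.2805 → 2.95245 → 2.9525

Answer: 2.9525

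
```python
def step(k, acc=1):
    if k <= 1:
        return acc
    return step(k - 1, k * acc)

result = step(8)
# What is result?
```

Accumulator trace (n, acc): (8, 1) -> (7, 8) -> (6, 56) -> (5, 336) -> (4, 1680) -> (3, 6720) -> (2, 20160) -> (1, 40320) -> return 40320

Answer: 40320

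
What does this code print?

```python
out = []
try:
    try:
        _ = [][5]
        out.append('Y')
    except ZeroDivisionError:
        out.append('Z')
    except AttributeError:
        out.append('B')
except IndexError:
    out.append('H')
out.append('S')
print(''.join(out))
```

Execution trace: 'H' (outer except IndexError) → 'S' (after the try/except). Output: HS

Answer: HS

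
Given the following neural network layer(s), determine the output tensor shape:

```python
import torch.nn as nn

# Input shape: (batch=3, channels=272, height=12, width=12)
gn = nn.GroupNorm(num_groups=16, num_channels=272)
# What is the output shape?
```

Input: (3, 272, 12, 12) -> Output: (3, 272, 12, 12)

Answer: (3, 272, 12, 12)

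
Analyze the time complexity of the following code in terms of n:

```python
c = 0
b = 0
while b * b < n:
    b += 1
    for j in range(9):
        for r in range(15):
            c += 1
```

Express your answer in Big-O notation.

Each loop level contributes: √n × 1 × 1. Multiplying the contributions gives O(√n).

Answer: O(√n)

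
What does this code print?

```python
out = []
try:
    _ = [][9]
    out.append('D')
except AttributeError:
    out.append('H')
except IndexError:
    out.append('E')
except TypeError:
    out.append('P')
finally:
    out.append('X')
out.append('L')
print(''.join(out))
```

Execution trace: 'E' (except IndexError) → 'X' (finally) → 'L' (after the try/except). Output: EXL

Answer: EXL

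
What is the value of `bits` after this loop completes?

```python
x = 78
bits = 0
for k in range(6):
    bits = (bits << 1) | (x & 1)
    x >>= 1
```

Reverse lowest 6 bits of 78
`bits` takes the values: 0 → 1 → 3 → 7 → 14 → 28

Answer: 28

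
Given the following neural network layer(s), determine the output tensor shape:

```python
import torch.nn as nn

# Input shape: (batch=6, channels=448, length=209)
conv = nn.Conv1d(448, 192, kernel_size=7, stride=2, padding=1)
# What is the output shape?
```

Input: (6, 448, 209) -> Output: (6, 192, 103)

Answer: (6, 192, 103)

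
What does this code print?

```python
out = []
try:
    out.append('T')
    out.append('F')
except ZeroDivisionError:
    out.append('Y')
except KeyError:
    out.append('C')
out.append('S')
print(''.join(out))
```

Execution trace: 'T' (try body) → 'F' (try body, no exception) → 'S' (after the try/except). Output: TFS

Answer: TFS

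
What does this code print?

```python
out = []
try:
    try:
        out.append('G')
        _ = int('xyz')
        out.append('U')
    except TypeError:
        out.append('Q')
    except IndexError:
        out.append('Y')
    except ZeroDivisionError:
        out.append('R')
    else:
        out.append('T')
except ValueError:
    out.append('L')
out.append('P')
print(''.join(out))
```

Execution trace: 'G' (inner try body) → 'L' (outer except ValueError) → 'P' (after the try/except). Output: GLP

Answer: GLP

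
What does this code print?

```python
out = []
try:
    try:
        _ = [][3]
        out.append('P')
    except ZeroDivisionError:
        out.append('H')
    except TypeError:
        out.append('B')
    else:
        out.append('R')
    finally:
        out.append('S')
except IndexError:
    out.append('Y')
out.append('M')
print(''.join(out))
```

Execution trace: 'S' (inner finally) → 'Y' (outer except IndexError) → 'M' (after the try/except). Output: SYM

Answer: SYM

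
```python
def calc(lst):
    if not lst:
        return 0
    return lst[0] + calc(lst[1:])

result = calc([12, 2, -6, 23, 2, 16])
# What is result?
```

12 + 2 + (-6) + 23 + 2 + 16 + 0 = 49

Answer: 49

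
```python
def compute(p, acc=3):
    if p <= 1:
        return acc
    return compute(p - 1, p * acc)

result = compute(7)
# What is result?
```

Accumulator trace (n, acc): (7, 3) -> (6, 21) -> (5, 126) -> (4, 630) -> (3, 2520) -> (2, 7560) -> (1, 15120) -> return 15120

Answer: 15120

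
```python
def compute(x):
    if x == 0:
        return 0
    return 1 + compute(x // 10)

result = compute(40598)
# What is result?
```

Count of digits of 40598: 5

Answer: 5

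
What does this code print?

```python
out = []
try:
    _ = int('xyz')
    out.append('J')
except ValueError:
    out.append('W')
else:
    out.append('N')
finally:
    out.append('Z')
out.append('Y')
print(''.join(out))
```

Execution trace: 'W' (except ValueError) → 'Z' (finally) → 'Y' (after the try/except). Output: WZY

Answer: WZY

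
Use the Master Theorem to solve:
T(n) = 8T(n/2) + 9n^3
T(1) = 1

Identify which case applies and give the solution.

a=8, b=2, f(n)=9n^3. log_2(8) = 3. Since c=3 = 3, Case 2 applies: T(n) = Θ(n^log_b(a) · log n) = O(n^3 log n).

Answer: O(n^3 log n) - Case 2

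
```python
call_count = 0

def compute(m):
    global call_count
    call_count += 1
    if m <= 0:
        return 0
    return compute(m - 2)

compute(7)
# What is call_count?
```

Linear recursion stepping by 2: 5 calls from m=7 down to ≤0.

Answer: 5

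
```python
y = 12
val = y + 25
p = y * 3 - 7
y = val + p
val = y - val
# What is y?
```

Trace:
`y = 12` → y = 12
`val = y + 25` → val = 37
`p = y * 3 - 7` → p = 29
`y = val + p` → y = 66
`val = y - val` → val = 29
So y = 66

Answer: 66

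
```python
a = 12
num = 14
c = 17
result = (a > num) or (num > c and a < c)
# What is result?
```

Trace:
`a = 12` → a = 12
`num = 14` → num = 14
`c = 17` → c = 17
`result = (a > num) or (num > c and a < c)` → result = False
So result = False

Answer: False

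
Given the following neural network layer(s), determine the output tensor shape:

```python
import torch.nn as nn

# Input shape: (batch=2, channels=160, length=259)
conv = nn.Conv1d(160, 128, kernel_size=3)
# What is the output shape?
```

Input: (2, 160, 259) -> Output: (2, 128, 257)

Answer: (2, 128, 257)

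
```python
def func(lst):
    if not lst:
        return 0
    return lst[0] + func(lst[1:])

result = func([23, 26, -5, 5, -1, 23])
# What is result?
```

23 + 26 + (-5) + 5 + (-1) + 23 + 0 = 71

Answer: 71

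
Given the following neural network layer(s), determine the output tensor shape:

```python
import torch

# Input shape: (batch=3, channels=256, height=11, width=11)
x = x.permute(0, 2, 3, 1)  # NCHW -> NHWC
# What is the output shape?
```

Input: (3, 256, 11, 11) -> Output: (3, 11, 11, 256)

Answer: (3, 11, 11, 256)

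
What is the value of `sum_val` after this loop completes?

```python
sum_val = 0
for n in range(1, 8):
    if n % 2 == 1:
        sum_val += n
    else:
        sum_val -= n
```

Add odd, subtract even
`sum_val` takes the values: 0 → 1 → -1 → 2 → -2 → 3 → -3 → 4

Answer: 4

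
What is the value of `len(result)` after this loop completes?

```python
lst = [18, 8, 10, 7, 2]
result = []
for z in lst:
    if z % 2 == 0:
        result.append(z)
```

Count even numbers in [18, 8, 10, 7, 2]
`result` takes the values: [] → [18] → [18, 8] → [18, 8, 10] → [18, 8, 10, 2]
So `len(result)` = 4

Answer: 4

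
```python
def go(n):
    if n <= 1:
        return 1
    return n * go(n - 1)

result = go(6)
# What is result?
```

go(6) = 6 * 5 * 4 * 3 * 2 * 1 = 720

Answer: 720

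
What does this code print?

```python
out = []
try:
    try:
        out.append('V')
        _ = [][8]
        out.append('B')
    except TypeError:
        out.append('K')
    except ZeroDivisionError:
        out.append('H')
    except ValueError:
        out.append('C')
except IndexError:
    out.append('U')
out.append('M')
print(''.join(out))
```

Execution trace: 'V' (try body) → 'U' (outer except IndexError) → 'M' (after the try/except). Output: VUM

Answer: VUM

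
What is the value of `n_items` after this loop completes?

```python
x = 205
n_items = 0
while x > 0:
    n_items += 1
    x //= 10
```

Count digits by repeated division by 10
`n_items` takes the values: 0 → 1 → 2 → 3

Answer: 3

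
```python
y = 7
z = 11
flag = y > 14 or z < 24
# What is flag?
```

Trace:
`y = 7` → y = 7
`z = 11` → z = 11
`flag = y > 14 or z < 24` → flag = True
So flag = True

Answer: True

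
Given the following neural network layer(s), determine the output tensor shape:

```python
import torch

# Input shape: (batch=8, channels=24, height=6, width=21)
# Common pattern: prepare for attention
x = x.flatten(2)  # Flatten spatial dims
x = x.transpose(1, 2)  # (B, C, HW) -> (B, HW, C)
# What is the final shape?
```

Input: (8, 24, 6, 21) -> after flatten(2): (8, 24, 126) -> Output: (8, 126, 24)

Answer: (8, 126, 24)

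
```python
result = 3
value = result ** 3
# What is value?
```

Trace:
`result = 3` → result = 3
`value = result ** 3` → value = 27
So value = 27

Answer: 27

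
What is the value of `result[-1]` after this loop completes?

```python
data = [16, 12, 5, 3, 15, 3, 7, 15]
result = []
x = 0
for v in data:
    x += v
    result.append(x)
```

Cumulative sum ends at 76
`result` takes the values: [] → [16] → [16, 28] → [16, 28, 33] → [16, 28, 33, 36] → [16, 28, 33, 36, 51] → [16, 28, 33, 36, 51, 54] → [16, 28, 33, 36, 51, 54, 61] → [16, 28, 33, 36, 51, 54, 61, 76]
So `result[-1]` = 76

Answer: 76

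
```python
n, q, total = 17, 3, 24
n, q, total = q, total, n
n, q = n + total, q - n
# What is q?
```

Trace:
`n, q, total = 17, 3, 24` → n = 17; q = 3; total = 24
`n, q, total = q, total, n` → n = 3; q = 24; total = 17
`n, q = n + total, q - n` → n = 20; q = 21
So q = 21

Answer: 21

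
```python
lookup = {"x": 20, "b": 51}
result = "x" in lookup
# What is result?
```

Trace:
`lookup = {"x": 20, "b": 51}` → lookup = {'x': 20, 'b': 51}
`result = "x" in lookup` → result = True
So result = True

Answer: True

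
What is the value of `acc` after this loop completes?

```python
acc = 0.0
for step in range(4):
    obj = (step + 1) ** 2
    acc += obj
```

Sum of squared losses 1² + 2² + ... + 4²
`acc` takes the values: 0.0 → 1.0 → 5.0 → 14.0 → 30.0

Answer: 30.0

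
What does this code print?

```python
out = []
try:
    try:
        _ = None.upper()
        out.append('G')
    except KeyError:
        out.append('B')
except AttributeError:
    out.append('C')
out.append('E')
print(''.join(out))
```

Execution trace: 'C' (outer except AttributeError) → 'E' (after the try/except). Output: CE

Answer: CE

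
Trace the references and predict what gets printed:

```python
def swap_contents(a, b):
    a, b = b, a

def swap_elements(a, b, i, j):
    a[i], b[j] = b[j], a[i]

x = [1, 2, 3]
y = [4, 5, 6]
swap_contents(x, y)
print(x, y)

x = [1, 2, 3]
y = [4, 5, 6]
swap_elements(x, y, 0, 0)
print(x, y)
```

Key concept: parameter rebinding vs mutation.
Step by step:
`x = [1, 2, 3]` → x = [1, 2, 3]
`y = [4, 5, 6]` → y = [4, 5, 6]
`swap_contents(x, y)` → no visible change to tracked variables
`print(x, y)` → prints [1, 2, 3] [4, 5, 6]
`x = [1, 2, 3]` → x = [1, 2, 3]
`y = [4, 5, 6]` → y = [4, 5, 6]
`swap_elements(x, y, 0, 0)` → x = [4, 2, 3]; y = [1, 5, 6]
`print(x, y)` → prints [4, 2, 3] [1, 5, 6]

Answer:
[1, 2, 3] [4, 5, 6]
[4, 2, 3] [1, 5, 6]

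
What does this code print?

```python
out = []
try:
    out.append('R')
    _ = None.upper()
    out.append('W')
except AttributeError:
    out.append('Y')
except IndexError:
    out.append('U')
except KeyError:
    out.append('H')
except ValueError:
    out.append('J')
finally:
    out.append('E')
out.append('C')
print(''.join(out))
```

Execution trace: 'R' (try body) → 'Y' (except AttributeError) → 'E' (finally) → 'C' (after the try/except). Output: RYEC

Answer: RYEC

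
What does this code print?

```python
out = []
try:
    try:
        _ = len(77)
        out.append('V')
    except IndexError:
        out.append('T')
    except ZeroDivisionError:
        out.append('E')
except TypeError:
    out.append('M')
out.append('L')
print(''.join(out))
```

Execution trace: 'M' (outer except TypeError) → 'L' (after the try/except). Output: ML

Answer: ML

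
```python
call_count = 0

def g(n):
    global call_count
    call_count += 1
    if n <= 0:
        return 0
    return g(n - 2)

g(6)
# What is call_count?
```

Linear recursion stepping by 2: 4 calls from n=6 down to ≤0.

Answer: 4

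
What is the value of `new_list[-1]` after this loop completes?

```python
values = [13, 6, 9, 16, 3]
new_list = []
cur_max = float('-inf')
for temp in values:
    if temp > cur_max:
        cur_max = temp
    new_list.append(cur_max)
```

Running max ends at 16
`new_list` takes the values: [] → [13] → [13, 13] → [13, 13, 13] → [13, 13, 13, 16] → [13, 13, 13, 16, 16]
So `new_list[-1]` = 16

Answer: 16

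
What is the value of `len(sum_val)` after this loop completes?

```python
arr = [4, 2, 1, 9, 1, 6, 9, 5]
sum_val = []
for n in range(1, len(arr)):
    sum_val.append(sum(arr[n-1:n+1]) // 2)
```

Number of 2-element averages
`sum_val` takes the values: [] → [3] → [3, 1] → [3, 1, 5] → [3, 1, 5, 5] → [3, 1, 5, 5, 3] → [3, 1, 5, 5, 3, 7] → [3, 1, 5, 5, 3, 7, 7]
So `len(sum_val)` = 7

Answer: 7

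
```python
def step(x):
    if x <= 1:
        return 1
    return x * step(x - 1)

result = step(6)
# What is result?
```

step(6) = 6 * 5 * 4 * 3 * 2 * 1 = 720

Answer: 720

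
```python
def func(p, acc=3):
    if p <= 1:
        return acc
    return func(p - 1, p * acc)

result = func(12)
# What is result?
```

Accumulator trace (n, acc): (12, 3) -> (11, 36) -> (10, 396) -> (9, 3960) -> (8, 35640) -> (7, 285120) -> (6, 1995840) -> (5, 11975040) -> (4, 59875200) -> (3, 239500800) -> (2, 718502400) -> (1, 1437004800) -> return 1437004800

Answer: 1437004800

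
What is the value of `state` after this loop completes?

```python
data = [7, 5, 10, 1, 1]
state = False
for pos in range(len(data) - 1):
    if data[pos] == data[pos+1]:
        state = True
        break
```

Check consecutive duplicates in [7, 5, 10, 1, 1]
`state` takes the values: False → True

Answer: True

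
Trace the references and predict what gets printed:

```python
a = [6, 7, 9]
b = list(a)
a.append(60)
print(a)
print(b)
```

Key concept: list() constructor creates copy.
Step by step:
`a = [6, 7, 9]` → a = [6, 7, 9]
`b = list(a)` → b = [6, 7, 9]
`a.append(60)` → a = [6, 7, 9, 60]
`print(a)` → prints [6, 7, 9, 60]
`print(b)` → prints [6, 7, 9]

Answer:
[6, 7, 9, 60]
[6, 7, 9]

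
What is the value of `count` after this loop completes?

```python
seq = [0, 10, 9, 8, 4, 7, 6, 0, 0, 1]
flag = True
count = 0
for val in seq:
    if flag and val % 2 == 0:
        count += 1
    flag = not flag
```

Count even values at even positions
`count` takes the values: 0 → 1 → 2 → 3 → 4

Answer: 4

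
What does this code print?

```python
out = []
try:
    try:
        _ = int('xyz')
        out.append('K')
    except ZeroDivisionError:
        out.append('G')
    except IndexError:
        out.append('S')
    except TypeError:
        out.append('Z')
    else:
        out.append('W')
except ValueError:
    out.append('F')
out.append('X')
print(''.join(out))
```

Execution trace: 'F' (outer except ValueError) → 'X' (after the try/except). Output: FX

Answer: FX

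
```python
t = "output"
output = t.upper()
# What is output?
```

Trace:
`t = "output"` → t = 'output'
`output = t.upper()` → output = 'OUTPUT'
So output = 'OUTPUT'

Answer: 'OUTPUT'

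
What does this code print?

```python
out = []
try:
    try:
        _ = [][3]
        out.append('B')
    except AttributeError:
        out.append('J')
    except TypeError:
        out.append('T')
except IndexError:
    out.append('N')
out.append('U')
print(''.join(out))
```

Execution trace: 'N' (outer except IndexError) → 'U' (after the try/except). Output: NU

Answer: NU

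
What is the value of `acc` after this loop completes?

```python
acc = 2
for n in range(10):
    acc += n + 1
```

Start at 2, add 1 to 10 = 57
`acc` takes the values: 2 → 3 → 5 → 8 → 12 → 17 → 23 → 30 → 38 → 47 → 57

Answer: 57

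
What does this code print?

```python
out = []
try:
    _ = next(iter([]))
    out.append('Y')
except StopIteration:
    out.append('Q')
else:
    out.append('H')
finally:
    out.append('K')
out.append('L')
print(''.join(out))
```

Execution trace: 'Q' (except StopIteration) → 'K' (finally) → 'L' (after the try/except). Output: QKL

Answer: QKL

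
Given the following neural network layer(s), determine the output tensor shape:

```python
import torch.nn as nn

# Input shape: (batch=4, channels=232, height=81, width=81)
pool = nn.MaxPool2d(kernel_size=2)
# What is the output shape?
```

Input: (4, 232, 81, 81) -> Output: (4, 232, 40, 40)

Answer: (4, 232, 40, 40)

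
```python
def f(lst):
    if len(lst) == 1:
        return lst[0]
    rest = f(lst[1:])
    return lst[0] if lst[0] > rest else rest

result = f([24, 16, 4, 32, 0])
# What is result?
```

Recursive max over [24, 16, 4, 32, 0] = 32

Answer: 32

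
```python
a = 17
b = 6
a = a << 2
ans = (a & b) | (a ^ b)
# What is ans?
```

Trace:
`a = 17` → a = 17
`b = 6` → b = 6
`a = a << 2` → a = 68
`ans = (a & b) | (a ^ b)` → ans = 70
So ans = 70

Answer: 70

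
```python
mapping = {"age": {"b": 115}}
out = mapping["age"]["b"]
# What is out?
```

Trace:
`mapping = {"age": {"b": 115}}` → mapping = {'age': {'b': 115}}
`out = mapping["age"]["b"]` → out = 115
So out = 115

Answer: 115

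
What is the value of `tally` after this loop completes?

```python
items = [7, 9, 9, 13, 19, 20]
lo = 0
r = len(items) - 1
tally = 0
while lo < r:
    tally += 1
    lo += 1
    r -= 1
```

Iterations until pointers meet (list length 6)
`tally` takes the values: 0 → 1 → 2 → 3

Answer: 3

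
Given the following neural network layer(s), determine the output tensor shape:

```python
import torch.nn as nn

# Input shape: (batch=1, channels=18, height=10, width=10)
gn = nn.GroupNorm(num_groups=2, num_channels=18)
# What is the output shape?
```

Input: (1, 18, 10, 10) -> Output: (1, 18, 10, 10)

Answer: (1, 18, 10, 10)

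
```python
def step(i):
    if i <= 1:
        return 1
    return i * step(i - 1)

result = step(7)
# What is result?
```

step(7) = 7 * 6 * 5 * 4 * 3 * 2 * 1 = 5040

Answer: 5040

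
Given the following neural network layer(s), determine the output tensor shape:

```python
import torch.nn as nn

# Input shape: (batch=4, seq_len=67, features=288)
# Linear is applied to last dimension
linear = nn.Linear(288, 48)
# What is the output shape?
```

Input: (4, 67, 288) -> Output: (4, 67, 48)

Answer: (4, 67, 48)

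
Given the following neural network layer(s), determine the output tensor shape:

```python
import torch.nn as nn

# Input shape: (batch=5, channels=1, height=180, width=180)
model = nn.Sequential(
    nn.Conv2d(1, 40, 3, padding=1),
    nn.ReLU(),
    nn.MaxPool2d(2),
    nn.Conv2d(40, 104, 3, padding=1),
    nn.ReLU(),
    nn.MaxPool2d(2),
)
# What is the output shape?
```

Input: (5, 1, 180, 180) -> after first Conv2d: (5, 40, 180, 180) -> after first MaxPool2d: (5, 40, 90, 90) -> after second Conv2d: (5, 104, 90, 90) -> Output: (5, 104, 45, 45)

Answer: (5, 104, 45, 45)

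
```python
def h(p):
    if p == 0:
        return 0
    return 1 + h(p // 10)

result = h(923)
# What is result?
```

Count of digits of 923: 3

Answer: 3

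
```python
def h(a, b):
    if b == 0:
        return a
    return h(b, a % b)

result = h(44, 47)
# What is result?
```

h(44, 47) -> h(47, 44) -> h(44, 3) -> h(3, 2) -> h(2, 1) -> h(1, 0) -> 1

Answer: 1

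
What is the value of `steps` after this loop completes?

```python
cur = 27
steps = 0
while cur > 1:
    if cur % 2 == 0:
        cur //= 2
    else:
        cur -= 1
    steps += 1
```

Steps to reduce 27 to 1
`steps` takes the values: 0 → 1 → 2 → 3 → 4 → 5 → 6 → 7

Answer: 7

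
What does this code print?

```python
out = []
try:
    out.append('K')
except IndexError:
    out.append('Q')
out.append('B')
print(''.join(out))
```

Execution trace: 'K' (try body, no exception) → 'B' (after the try/except). Output: KB

Answer: KB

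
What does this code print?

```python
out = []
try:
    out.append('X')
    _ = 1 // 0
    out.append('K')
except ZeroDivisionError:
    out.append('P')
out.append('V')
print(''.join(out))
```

Execution trace: 'X' (try body) → 'P' (except ZeroDivisionError) → 'V' (after the try/except). Output: XPV

Answer: XPV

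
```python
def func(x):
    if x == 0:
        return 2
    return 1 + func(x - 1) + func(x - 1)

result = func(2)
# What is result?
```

func(x) = 1 + 2·func(x-1), func(0)=2. Closed form: (2+1)·2^2 - 1 = 11.

Answer: 11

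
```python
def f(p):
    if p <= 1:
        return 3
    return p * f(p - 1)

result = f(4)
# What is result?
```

f(4) = 4 * 3 * 2 * 3 = 72

Answer: 72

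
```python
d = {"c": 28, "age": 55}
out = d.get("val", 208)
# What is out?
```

Trace:
`d = {"c": 28, "age": 55}` → d = {'c': 28, 'age': 55}
`out = d.get("val", 208)` → out = 208
So out = 208

Answer: 208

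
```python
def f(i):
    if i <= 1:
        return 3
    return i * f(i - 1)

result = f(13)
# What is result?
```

f(13) = 13 * 12 * 11 * 10 * 9 * 8 * 7 * 6 * 5 * 4 * 3 * 2 * 3 = 18681062400

Answer: 18681062400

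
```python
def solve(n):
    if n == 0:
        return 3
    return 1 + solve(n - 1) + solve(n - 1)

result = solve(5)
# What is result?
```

solve(n) = 1 + 2·solve(n-1), solve(0)=3. Closed form: (3+1)·2^5 - 1 = 127.

Answer: 127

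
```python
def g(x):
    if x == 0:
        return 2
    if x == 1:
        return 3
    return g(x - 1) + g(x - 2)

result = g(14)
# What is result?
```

Build up from base cases: g(0)=2, g(1)=3, g(2)=5, g(3)=8, g(4)=13, g(5)=21, g(6)=34, ..., g(14)=1597

Answer: 1597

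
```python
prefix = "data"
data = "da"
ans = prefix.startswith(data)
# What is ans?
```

Trace:
`prefix = "data"` → prefix = 'data'
`data = "da"` → data = 'da'
`ans = prefix.startswith(data)` → ans = True
So ans = True

Answer: True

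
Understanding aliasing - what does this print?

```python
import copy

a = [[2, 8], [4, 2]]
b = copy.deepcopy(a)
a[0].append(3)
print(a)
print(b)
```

Key concept: deep copy is fully independent.
Step by step:
`a = [[2, 8], [4, 2]]` → a = [[2, 8], [4, 2]]
`b = copy.deepcopy(a)` → b = [[2, 8], [4, 2]]
`a[0].append(3)` → a = [[2, 8, 3], [4, 2]]
`print(a)` → prints [[2, 8, 3], [4, 2]]
`print(b)` → prints [[2, 8], [4, 2]]

Answer:
[[2, 8, 3], [4, 2]]
[[2, 8], [4, 2]]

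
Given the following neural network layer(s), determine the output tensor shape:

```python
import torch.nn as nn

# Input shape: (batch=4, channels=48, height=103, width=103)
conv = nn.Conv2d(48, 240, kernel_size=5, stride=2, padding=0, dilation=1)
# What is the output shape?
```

Input: (4, 48, 103, 103) -> Output: (4, 240, 50, 50)

Answer: (4, 240, 50, 50)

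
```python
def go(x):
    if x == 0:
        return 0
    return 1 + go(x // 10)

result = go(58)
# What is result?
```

Count of digits of 58: 2

Answer: 2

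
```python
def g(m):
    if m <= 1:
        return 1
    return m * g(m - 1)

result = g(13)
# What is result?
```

g(13) = 13 * 12 * 11 * 10 * 9 * 8 * 7 * 6 * 5 * 4 * 3 * 2 * 1 = 6227020800

Answer: 6227020800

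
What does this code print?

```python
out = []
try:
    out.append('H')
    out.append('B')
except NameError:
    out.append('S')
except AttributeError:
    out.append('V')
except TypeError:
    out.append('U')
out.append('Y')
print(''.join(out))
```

Execution trace: 'H' (try body) → 'B' (try body, no exception) → 'Y' (after the try/except). Output: HBY

Answer: HBY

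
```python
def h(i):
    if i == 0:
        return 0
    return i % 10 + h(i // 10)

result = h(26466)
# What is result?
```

Sum of digits of 26466: 6 + 6 + 4 + 6 + 2 = 24

Answer: 24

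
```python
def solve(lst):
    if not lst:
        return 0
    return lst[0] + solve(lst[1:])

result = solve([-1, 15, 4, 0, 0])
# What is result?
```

(-1) + 15 + 4 + 0 + 0 + 0 = 18

Answer: 18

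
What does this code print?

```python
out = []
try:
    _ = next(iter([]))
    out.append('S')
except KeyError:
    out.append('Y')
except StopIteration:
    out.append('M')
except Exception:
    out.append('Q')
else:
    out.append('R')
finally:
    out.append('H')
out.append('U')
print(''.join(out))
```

Execution trace: 'M' (except StopIteration) → 'H' (finally) → 'U' (after the try/except). Output: MHU

Answer: MHU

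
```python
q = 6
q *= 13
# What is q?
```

Trace:
`q = 6` → q = 6
`q *= 13` → q = 78
So q = 78

Answer: 78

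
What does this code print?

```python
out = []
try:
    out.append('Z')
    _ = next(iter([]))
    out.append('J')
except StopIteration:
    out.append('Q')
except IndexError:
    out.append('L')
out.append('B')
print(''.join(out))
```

Execution trace: 'Z' (try body) → 'Q' (except StopIteration) → 'B' (after the try/except). Output: ZQB

Answer: ZQB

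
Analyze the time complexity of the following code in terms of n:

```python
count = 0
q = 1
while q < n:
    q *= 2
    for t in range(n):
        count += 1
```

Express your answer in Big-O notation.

Each loop level contributes: log n × n. Multiplying the contributions gives O(n log n).

Answer: O(n log n)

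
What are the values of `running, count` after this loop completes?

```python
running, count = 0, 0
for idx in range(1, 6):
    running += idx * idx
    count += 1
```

Sum of squares and count
`running, count` takes the values: (0, 0) → (1, 0) → (1, 1) → (5, 1) → (5, 2) → (14, 2) → (14, 3) → (30, 3) → (30, 4) → (55, 4) → (55, 5)

Answer: 55, 5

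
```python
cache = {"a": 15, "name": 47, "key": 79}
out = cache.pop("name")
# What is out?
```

Trace:
`cache = {"a": 15, "name": 47, "key": 79}` → cache = {'a': 15, 'name': 47, 'key': 79}
`out = cache.pop("name")` → cache = {'a': 15, 'key': 79}; out = 47
So out = 47

Answer: 47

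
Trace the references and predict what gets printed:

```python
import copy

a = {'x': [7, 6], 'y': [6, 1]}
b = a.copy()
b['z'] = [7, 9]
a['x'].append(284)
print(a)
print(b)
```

Key concept: shallow copy of dict with mutable values.
Step by step:
`a = {'x': [7, 6], 'y': [6, 1]}` → a = {'x': [7, 6], 'y': [6, 1]}
`b = a.copy()` → b = {'x': [7, 6], 'y': [6, 1]}
`b['z'] = [7, 9]` → b = {'x': [7, 6], 'y': [6, 1], 'z': [7, 9]}
`a['x'].append(284)` → a = {'x': [7, 6, 284], 'y': [6, 1]}; b = {'x': [7, 6, 284], 'y': [6, 1], 'z': [7, 9]}
`print(a)` → prints {'x': [7, 6, 284], 'y': [6, 1]}
`print(b)` → prints {'x': [7, 6, 284], 'y': [6, 1], 'z': [7, 9]}

Answer:
{'x': [7, 6, 284], 'y': [6, 1]}
{'x': [7, 6, 284], 'y': [6, 1], 'z': [7, 9]}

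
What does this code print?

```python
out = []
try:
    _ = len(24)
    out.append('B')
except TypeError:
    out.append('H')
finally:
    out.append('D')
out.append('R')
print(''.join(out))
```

Execution trace: 'H' (except TypeError) → 'D' (finally) → 'R' (after the try/except). Output: HDR

Answer: HDR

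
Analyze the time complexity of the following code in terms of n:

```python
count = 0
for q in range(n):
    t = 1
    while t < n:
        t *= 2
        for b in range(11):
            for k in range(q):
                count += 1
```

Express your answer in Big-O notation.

Each loop level contributes: n × log n × 1 × n. Multiplying the contributions gives O(n^2 log n).

Answer: O(n^2 log n)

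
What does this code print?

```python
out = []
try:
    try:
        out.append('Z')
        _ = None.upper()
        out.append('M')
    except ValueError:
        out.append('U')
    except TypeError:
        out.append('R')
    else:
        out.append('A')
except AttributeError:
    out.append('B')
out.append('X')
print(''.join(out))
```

Execution trace: 'Z' (try body) → 'B' (outer except AttributeError) → 'X' (after the try/except). Output: ZBX

Answer: ZBX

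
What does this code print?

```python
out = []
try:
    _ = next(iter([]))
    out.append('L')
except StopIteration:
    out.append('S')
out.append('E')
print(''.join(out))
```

Execution trace: 'S' (except StopIteration) → 'E' (after the try/except). Output: SE

Answer: SE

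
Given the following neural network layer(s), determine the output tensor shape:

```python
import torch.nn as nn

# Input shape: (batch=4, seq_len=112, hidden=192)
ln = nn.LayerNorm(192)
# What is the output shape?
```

Input: (4, 112, 192) -> Output: (4, 112, 192)

Answer: (4, 112, 192)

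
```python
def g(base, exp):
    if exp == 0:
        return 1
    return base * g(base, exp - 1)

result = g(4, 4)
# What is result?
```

g(4, 4) = 4 * 4 * 4 * 4 = 256

Answer: 256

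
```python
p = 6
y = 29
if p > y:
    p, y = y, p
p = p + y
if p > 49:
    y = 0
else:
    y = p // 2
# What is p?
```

Trace:
`p = 6` → p = 6
`y = 29` → y = 29
`if p > y: ...` → p > y is False → no variable changes
`p = p + y` → p = 35
`if p > 49: ...` → p > 49 is False, take else branch → y = 17
So p = 35

Answer: 35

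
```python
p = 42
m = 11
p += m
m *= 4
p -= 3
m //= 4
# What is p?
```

Trace:
`p = 42` → p = 42
`m = 11` → m = 11
`p += m` → p = 53
`m *= 4` → m = 44
`p -= 3` → p = 50
`m //= 4` → m = 11
So p = 50

Answer: 50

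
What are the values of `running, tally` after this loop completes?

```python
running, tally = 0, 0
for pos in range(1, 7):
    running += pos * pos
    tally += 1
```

Sum of squares and count
`running, tally` takes the values: (0, 0) → (1, 0) → (1, 1) → (5, 1) → (5, 2) → (14, 2) → (14, 3) → (30, 3) → (30, 4) → (55, 4) → (55, 5) → (91, 5) → (91, 6)

Answer: 91, 6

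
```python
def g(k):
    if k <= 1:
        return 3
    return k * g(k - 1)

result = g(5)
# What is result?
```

g(5) = 5 * 4 * 3 * 2 * 3 = 360

Answer: 360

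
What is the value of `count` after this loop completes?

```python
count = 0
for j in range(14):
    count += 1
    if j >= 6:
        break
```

Loop breaks when j reaches 6, count is 7
`count` takes the values: 0 → 1 → 2 → 3 → 4 → 5 → 6 → 7

Answer: 7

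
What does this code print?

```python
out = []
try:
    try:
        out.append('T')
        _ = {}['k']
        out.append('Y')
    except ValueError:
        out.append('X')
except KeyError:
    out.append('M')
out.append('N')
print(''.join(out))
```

Execution trace: 'T' (try body) → 'M' (outer except KeyError) → 'N' (after the try/except). Output: TMN

Answer: TMN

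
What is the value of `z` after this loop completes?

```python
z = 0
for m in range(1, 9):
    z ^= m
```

XOR of 1 to 8
`z` takes the values: 0 → 1 → 3 → 0 → 4 → 1 → 7 → 0 → 8

Answer: 8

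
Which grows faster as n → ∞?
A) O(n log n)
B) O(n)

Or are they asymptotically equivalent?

O(n log n) vs O(n): Higher order terms dominate.

Answer: A) O(n log n) grows faster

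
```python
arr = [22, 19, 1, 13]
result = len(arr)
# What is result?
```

Trace:
`arr = [22, 19, 1, 13]` → arr = [22, 19, 1, 13]
`result = len(arr)` → result = 4
So result = 4

Answer: 4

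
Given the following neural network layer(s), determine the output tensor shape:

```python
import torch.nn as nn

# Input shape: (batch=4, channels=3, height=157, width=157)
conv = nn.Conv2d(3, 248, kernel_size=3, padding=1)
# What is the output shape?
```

Input: (4, 3, 157, 157) -> Output: (4, 248, 157, 157)

Answer: (4, 248, 157, 157)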